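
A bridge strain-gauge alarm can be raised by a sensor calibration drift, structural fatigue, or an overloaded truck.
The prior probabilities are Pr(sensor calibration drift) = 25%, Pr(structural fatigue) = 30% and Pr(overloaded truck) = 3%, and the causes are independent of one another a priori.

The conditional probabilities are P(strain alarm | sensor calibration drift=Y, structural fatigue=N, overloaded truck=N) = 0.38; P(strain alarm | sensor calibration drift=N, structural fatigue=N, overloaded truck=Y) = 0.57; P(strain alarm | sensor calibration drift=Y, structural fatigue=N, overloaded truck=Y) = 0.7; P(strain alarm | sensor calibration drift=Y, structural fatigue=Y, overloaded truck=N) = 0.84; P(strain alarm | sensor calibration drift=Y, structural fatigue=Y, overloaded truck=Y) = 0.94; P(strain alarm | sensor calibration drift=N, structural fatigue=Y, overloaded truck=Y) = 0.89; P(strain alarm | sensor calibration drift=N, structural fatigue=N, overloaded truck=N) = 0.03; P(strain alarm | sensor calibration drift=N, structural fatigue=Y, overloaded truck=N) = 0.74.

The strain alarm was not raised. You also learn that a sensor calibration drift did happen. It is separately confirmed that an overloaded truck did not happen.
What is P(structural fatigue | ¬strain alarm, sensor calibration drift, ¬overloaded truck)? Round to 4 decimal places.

By total probability over both values of structural fatigue:
  P(¬strain alarm | sensor calibration drift, ¬overloaded truck) = 0.62×0.7 + 0.16×0.3
        = 0.434000 + 0.048000 = 0.482000
The terms with structural fatigue present sum to 0.048000, so
  P(structural fatigue | ¬strain alarm, sensor calibration drift, ¬overloaded truck) = 0.048000 / 0.482000 ≈ 0.0996

P(structural fatigue | ¬strain alarm, sensor calibration drift, ¬overloaded truck) ≈ 0.0996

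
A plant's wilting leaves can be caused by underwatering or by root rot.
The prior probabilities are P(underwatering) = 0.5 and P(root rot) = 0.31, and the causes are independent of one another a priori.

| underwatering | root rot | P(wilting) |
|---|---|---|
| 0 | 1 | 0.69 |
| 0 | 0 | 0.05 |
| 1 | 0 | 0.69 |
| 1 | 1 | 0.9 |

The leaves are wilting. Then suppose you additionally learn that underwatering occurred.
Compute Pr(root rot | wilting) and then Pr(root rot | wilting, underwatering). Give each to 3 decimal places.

Enumerate the 4 (underwatering, root rot) configurations and weight by the priors:
  P(wilting) = 0.05×0.5×0.69 + 0.69×0.5×0.31 + 0.69×0.5×0.69 + 0.9×0.5×0.31
        = 0.017250 + 0.106950 + 0.238050 + 0.139500 = 0.501750
The terms with root rot present sum to 0.246450, so
  P(root rot | wilting) = 0.246450 / 0.501750 ≈ 0.491

Now condition on the additional information:
Numerator (weight on configurations with root rot): 0.9×0.31 = 0.279000
Normalizer over all consistent configurations: 0.69×0.69 + 0.9×0.31 = 0.755100
P(root rot | wilting, underwatering) = 0.279000/0.755100 ≈ 0.369

Pr(root rot | wilting) ≈ 0.491; Pr(root rot | wilting, underwatering) ≈ 0.369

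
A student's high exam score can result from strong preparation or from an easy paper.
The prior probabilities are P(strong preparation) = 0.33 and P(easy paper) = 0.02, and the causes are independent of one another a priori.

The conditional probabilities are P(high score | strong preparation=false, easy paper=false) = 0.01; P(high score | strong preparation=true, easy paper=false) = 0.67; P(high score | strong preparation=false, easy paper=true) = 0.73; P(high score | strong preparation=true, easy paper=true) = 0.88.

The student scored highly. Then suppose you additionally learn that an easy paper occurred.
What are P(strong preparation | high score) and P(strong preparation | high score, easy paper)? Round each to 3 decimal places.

Numerator (weight on configurations with strong preparation): 0.216678 + 0.005808 = 0.222486
Denominator P(high score): 0.01*0.67*0.98 + 0.73*0.67*0.02 + 0.67*0.33*0.98 + 0.88*0.33*0.02 = 0.238834
Posterior = 0.222486 / 0.238834 ≈ 0.932

Now also conditioning on easy paper=true:
By total probability over both values of strong preparation:
  P(high score | easy paper) = 0.73×0.67 + 0.88×0.33
        = 0.489100 + 0.290400 = 0.779500
Keeping only the strong preparation-present terms gives 0.290400, so
  P(strong preparation | high score, easy paper) = 0.290400 / 0.779500 ≈ 0.373
This is intercausal reasoning (explaining away): once easy paper accounts for the high score, strong preparation becomes less likely.

P(strong preparation | high score) ≈ 0.932; P(strong preparation | high score, easy paper) ≈ 0.373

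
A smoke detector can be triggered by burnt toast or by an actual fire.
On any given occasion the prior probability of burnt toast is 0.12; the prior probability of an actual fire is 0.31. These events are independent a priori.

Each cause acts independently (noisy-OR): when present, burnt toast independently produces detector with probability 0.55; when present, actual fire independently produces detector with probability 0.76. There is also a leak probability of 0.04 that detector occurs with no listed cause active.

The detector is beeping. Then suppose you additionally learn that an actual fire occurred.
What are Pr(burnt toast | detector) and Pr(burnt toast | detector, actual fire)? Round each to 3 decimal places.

Pr(burnt toast | detector) ≈ 0.255; Pr(burnt toast | detector, actual fire) ≈ 0.137

Under noisy-OR, P(detector | causes) = 1 − (1−0.04)·∏(1−qᵢ) over the active causes.
Enumerate the 4 (burnt toast, actual fire) configurations and weight by the priors:
  P(detector) = 0.04·0.88·0.69 + 0.7696·0.88·0.31 + 0.568·0.12·0.69 + 0.89632·0.12·0.31
        = 0.024288 + 0.209947 + 0.047030 + 0.033343 = 0.314608
Configurations with burnt toast contribute 0.080373, so
  P(burnt toast | detector) = 0.080373 / 0.314608 ≈ 0.255

Now condition on the additional information:
By total probability over both values of burnt toast:
  P(detector | actual fire) = 0.7696×0.88 + 0.89632×0.12
        = 0.677248 + 0.107558 = 0.784806
Configurations with burnt toast contribute 0.107558, so
  P(burnt toast | detector, actual fire) = 0.107558 / 0.784806 ≈ 0.137
Conditioning on actual fire lowers the posterior on burnt toast: the classic explaining-away effect in a common-effect structure.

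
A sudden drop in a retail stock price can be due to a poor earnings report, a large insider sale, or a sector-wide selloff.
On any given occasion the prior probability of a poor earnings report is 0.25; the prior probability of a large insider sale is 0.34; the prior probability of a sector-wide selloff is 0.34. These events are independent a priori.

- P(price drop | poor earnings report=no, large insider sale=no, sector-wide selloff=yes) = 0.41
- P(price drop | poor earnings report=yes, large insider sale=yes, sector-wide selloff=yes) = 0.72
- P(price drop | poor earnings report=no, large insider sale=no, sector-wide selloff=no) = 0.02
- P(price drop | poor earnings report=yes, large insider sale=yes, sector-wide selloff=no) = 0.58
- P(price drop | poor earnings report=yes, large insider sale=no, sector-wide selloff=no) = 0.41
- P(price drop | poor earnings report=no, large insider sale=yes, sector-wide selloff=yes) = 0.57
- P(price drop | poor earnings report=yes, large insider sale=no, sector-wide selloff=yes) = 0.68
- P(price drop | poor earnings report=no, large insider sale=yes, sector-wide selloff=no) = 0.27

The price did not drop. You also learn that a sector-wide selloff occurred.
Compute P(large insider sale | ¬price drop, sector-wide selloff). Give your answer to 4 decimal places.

P(¬price drop | sector-wide selloff) = 0.59×0.75×0.66 + 0.43×0.75×0.34 + 0.32×0.25×0.66 + 0.28×0.25×0.34 = 0.292050 + 0.109650 + 0.052800 + 0.023800 = 0.478300
The large insider sale-present share is 0.109650 + 0.023800 = 0.133450.
Hence the posterior is 0.133450/0.478300 ≈ 0.2790.

P(large insider sale | ¬price drop, sector-wide selloff) ≈ 0.2790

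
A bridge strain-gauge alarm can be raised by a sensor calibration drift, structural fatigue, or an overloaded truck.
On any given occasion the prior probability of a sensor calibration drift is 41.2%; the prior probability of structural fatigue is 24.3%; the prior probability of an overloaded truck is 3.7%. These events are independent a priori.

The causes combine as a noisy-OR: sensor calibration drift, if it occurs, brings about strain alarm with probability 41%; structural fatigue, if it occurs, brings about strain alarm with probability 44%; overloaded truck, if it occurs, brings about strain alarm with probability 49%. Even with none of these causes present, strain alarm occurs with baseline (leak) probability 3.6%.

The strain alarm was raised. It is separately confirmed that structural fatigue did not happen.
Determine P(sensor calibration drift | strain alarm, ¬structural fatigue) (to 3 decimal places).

P(sensor calibration drift | strain alarm, ¬structural fatigue) ≈ 0.853

Under noisy-OR, P(strain alarm | causes) = 1 − (1−0.036)·∏(1−qᵢ) over the active causes.
P(strain alarm | ¬structural fatigue) = 0.036×0.588×0.963 + 0.50836×0.588×0.037 + 0.43124×0.412×0.963 + 0.709932×0.412×0.037 = 0.020385 + 0.011060 + 0.171097 + 0.010822 = 0.213364
The sensor calibration drift-present share is 0.171097 + 0.010822 = 0.181919.
So P(sensor calibration drift | strain alarm, ¬structural fatigue) = 0.181919/0.213364 ≈ 0.853.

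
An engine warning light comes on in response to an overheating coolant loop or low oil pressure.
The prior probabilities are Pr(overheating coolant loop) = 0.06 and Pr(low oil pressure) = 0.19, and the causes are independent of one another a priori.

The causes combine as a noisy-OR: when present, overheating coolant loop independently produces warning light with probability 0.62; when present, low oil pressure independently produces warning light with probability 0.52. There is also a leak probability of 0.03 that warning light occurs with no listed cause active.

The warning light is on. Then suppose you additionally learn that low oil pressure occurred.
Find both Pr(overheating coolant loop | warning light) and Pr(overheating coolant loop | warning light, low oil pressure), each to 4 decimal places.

Under noisy-OR, P(warning light | causes) = 1 − (1−0.03)·∏(1−qᵢ) over the active causes.
P(warning light) = 0.03*0.94*0.81 + 0.5344*0.94*0.19 + 0.6314*0.06*0.81 + 0.823072*0.06*0.19 = 0.022842 + 0.095444 + 0.030686 + 0.009383 = 0.158355
The overheating coolant loop-present share is 0.030686 + 0.009383 = 0.040069.
Hence the posterior is 0.040069/0.158355 ≈ 0.2530.

Now condition on the additional information:
Weight on overheating coolant loop=true, given the evidence: 0.823072·0.06 = 0.049384
Normalizer over all consistent configurations: 0.5344·0.94 + 0.823072·0.06 = 0.551720
Posterior = 0.049384 / 0.551720 ≈ 0.0895

Pr(overheating coolant loop | warning light) ≈ 0.2530; Pr(overheating coolant loop | warning light, low oil pressure) ≈ 0.0895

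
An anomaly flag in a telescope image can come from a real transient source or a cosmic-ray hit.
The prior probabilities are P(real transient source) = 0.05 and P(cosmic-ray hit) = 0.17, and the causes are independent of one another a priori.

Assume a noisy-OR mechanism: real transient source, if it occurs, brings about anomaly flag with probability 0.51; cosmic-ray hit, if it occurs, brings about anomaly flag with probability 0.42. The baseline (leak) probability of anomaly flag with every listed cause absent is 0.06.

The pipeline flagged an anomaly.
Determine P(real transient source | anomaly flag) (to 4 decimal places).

Under noisy-OR, P(anomaly flag | causes) = 1 − (1−0.06)·∏(1−qᵢ) over the active causes.
By total probability over the 4 (real transient source, cosmic-ray hit) configurations:
  P(anomaly flag) = 0.06×0.95×0.83 + 0.4548×0.95×0.17 + 0.5394×0.05×0.83 + 0.732852×0.05×0.17
        = 0.047310 + 0.073450 + 0.022385 + 0.006229 = 0.149374
Keeping only the real transient source-present terms gives 0.028614, so
  P(real transient source | anomaly flag) = 0.028614 / 0.149374 ≈ 0.1916

P(real transient source | anomaly flag) ≈ 0.1916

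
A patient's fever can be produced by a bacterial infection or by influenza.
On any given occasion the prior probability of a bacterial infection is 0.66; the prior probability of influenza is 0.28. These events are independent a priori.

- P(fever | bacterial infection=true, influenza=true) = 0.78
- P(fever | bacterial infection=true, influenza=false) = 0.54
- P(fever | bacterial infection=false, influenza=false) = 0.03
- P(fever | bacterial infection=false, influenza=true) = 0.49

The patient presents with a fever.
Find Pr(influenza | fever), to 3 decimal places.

Numerator (weight on configurations with influenza): 0.046648 + 0.144144 = 0.190792
Normalizer over all consistent configurations: 0.03×0.34×0.72 + 0.49×0.34×0.28 + 0.54×0.66×0.72 + 0.78×0.66×0.28 = 0.454744
Posterior = 0.190792 / 0.454744 ≈ 0.420

Pr(influenza | fever) ≈ 0.420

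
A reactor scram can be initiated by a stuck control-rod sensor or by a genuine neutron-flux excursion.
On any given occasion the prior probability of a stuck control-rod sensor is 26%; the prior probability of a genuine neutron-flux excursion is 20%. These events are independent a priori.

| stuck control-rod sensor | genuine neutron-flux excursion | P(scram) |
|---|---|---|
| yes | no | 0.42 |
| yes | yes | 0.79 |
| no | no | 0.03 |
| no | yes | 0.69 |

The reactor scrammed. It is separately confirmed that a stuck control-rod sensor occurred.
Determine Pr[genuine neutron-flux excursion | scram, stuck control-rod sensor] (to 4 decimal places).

P(scram | stuck control-rod sensor) = 0.42*0.8 + 0.79*0.2 = 0.336000 + 0.158000 = 0.494000
Of this, 0.158000 comes from 0.79*0.2 (the genuine neutron-flux excursion=true cases).
So P(genuine neutron-flux excursion | scram, stuck control-rod sensor) = 0.158000/0.494000 ≈ 0.3198.

Pr[genuine neutron-flux excursion | scram, stuck control-rod sensor] ≈ 0.3198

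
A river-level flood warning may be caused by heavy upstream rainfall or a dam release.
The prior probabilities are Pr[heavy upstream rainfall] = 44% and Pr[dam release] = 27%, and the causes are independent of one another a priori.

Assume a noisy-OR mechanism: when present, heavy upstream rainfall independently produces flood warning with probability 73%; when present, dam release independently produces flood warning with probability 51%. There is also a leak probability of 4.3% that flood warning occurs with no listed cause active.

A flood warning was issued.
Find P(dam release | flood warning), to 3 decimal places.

Under noisy-OR, P(flood warning | causes) = 1 − (1−0.043)·∏(1−qᵢ) over the active causes.
Enumerate the 4 (heavy upstream rainfall, dam release) configurations and weight by the priors:
  P(flood warning) = 0.043×0.56×0.73 + 0.53107×0.56×0.27 + 0.74161×0.44×0.73 + 0.873389×0.44×0.27
        = 0.017578 + 0.080298 + 0.238205 + 0.103759 = 0.439840
Configurations with dam release contribute 0.184057, so
  P(dam release | flood warning) = 0.184057 / 0.439840 ≈ 0.418

P(dam release | flood warning) ≈ 0.418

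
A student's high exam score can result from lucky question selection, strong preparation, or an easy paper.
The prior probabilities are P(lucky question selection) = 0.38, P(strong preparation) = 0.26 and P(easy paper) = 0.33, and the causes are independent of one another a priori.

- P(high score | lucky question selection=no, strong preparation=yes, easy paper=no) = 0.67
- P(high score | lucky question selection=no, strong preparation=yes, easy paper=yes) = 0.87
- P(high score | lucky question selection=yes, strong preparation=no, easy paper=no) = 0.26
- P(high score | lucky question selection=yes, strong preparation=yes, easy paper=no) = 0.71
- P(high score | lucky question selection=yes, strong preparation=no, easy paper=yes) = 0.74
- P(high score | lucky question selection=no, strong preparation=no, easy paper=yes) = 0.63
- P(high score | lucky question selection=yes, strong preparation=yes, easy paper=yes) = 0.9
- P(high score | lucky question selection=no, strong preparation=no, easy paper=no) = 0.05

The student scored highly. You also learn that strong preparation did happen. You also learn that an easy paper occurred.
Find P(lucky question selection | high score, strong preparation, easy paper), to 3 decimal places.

P(lucky question selection | high score, strong preparation, easy paper) ≈ 0.388

Sum P(high score|·) weighted by the priors over both values of lucky question selection:
  P(high score | strong preparation, easy paper) = 0.87*0.62 + 0.9*0.38
        = 0.539400 + 0.342000 = 0.881400
Configurations with lucky question selection contribute 0.342000, so
  P(lucky question selection | high score, strong preparation, easy paper) = 0.342000 / 0.881400 ≈ 0.388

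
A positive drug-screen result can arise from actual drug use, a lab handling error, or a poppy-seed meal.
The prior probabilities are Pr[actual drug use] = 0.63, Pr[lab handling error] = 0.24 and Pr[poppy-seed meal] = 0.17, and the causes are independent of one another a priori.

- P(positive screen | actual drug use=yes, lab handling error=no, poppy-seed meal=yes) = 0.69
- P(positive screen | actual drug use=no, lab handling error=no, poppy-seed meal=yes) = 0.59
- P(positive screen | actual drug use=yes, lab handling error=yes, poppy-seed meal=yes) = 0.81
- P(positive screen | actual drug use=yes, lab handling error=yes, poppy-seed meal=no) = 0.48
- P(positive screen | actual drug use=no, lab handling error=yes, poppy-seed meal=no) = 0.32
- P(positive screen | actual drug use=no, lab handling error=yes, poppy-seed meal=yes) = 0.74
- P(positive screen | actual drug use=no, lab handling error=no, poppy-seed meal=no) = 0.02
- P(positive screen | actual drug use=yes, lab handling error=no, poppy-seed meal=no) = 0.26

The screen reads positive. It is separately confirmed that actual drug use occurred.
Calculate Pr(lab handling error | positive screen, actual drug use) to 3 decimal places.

P(positive screen | actual drug use) = 0.26·0.76·0.83 + 0.69·0.76·0.17 + 0.48·0.24·0.83 + 0.81·0.24·0.17 = 0.164008 + 0.089148 + 0.095616 + 0.033048 = 0.381820
Of this, 0.128664 comes from 0.095616 + 0.033048 (the lab handling error=true cases).
P(lab handling error | positive screen, actual drug use) = 0.128664 / 0.381820 ≈ 0.337

Pr(lab handling error | positive screen, actual drug use) ≈ 0.337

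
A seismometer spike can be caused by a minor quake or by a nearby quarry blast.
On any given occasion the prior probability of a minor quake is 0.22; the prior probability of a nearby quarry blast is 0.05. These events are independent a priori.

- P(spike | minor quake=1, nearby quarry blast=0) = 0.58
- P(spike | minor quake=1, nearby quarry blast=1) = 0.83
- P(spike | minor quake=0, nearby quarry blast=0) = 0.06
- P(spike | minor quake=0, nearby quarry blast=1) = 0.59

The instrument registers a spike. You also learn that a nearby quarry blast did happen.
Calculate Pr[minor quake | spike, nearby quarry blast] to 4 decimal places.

Sum P(spike|·) weighted by the priors over both values of minor quake:
  P(spike | nearby quarry blast) = 0.59·0.78 + 0.83·0.22
        = 0.460200 + 0.182600 = 0.642800
The terms with minor quake present sum to 0.182600, so
  P(minor quake | spike, nearby quarry blast) = 0.182600 / 0.642800 ≈ 0.2841

Pr[minor quake | spike, nearby quarry blast] ≈ 0.2841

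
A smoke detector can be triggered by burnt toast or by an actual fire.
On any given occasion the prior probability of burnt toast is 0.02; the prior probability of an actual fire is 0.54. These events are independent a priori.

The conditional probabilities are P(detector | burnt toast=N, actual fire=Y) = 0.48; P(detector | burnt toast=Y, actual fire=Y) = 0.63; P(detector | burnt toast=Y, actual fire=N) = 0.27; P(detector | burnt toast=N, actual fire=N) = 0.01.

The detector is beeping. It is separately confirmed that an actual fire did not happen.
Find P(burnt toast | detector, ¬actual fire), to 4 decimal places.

P(burnt toast | detector, ¬actual fire) ≈ 0.3553

By total probability over both values of burnt toast:
  P(detector | ¬actual fire) = 0.01·0.98 + 0.27·0.02
        = 0.009800 + 0.005400 = 0.015200
Keeping only the burnt toast-present terms gives 0.005400, so
  P(burnt toast | detector, ¬actual fire) = 0.005400 / 0.015200 ≈ 0.3553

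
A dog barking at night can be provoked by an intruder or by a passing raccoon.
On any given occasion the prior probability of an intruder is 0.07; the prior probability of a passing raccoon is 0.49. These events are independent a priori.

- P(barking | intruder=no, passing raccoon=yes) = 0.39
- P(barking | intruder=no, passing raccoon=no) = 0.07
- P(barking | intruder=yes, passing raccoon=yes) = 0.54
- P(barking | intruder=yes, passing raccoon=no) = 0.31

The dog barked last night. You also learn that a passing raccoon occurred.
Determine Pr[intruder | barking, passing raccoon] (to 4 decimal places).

Weight on intruder=true, given the evidence: 0.54·0.07 = 0.037800
Denominator P(barking | passing raccoon): 0.39·0.93 + 0.54·0.07 = 0.400500
Posterior = 0.037800 / 0.400500 ≈ 0.0944

Pr[intruder | barking, passing raccoon] ≈ 0.0944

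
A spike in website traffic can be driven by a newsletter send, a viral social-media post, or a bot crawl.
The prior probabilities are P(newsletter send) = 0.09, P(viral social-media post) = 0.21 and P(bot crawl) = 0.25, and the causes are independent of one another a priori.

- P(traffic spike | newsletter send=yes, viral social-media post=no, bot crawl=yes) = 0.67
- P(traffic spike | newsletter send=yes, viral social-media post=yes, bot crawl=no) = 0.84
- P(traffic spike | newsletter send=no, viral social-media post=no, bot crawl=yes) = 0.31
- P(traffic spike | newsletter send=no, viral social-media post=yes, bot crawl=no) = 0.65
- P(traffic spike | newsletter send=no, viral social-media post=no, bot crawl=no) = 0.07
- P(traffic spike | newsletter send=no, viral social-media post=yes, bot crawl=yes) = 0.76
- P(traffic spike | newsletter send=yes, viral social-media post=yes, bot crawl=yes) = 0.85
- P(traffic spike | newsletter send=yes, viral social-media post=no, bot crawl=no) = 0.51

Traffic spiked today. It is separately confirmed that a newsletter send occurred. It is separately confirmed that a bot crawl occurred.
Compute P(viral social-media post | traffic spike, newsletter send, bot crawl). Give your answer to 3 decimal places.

P(viral social-media post | traffic spike, newsletter send, bot crawl) ≈ 0.252

Sum P(traffic spike|·) weighted by the priors over both values of viral social-media post:
  P(traffic spike | newsletter send, bot crawl) = 0.67*0.79 + 0.85*0.21
        = 0.529300 + 0.178500 = 0.707800
The terms with viral social-media post present sum to 0.178500, so
  P(viral social-media post | traffic spike, newsletter send, bot crawl) = 0.178500 / 0.707800 ≈ 0.252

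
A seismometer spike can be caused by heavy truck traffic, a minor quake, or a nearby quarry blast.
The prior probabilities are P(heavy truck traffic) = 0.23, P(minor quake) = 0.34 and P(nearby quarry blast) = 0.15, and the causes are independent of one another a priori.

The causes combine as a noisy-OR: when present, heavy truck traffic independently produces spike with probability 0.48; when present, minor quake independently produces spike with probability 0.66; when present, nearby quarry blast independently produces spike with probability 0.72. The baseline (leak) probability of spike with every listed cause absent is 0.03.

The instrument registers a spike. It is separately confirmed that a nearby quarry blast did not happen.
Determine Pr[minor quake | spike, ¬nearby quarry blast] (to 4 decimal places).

Under noisy-OR, P(spike | causes) = 1 − (1−0.03)·∏(1−qᵢ) over the active causes.
Sum P(spike|·) weighted by the priors over the 4 (heavy truck traffic, minor quake) configurations:
  P(spike | ¬nearby quarry blast) = 0.03·0.77·0.66 + 0.6702·0.77·0.34 + 0.4956·0.23·0.66 + 0.828504·0.23·0.34
        = 0.015246 + 0.175458 + 0.075232 + 0.064789 = 0.330725
The terms with minor quake present sum to 0.240247, so
  P(minor quake | spike, ¬nearby quarry blast) = 0.240247 / 0.330725 ≈ 0.7264

Pr[minor quake | spike, ¬nearby quarry blast] ≈ 0.7264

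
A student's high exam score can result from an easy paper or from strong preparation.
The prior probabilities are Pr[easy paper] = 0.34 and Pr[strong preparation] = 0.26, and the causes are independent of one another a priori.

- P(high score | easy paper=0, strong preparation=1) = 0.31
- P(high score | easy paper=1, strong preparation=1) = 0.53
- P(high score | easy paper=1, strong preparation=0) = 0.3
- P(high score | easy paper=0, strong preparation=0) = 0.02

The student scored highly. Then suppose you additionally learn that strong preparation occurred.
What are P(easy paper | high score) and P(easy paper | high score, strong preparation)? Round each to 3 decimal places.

P(high score) = 0.02×0.66×0.74 + 0.31×0.66×0.26 + 0.3×0.34×0.74 + 0.53×0.34×0.26 = 0.009768 + 0.053196 + 0.075480 + 0.046852 = 0.185296
The easy paper-present share is 0.075480 + 0.046852 = 0.122332.
P(easy paper | high score) = 0.122332 / 0.185296 ≈ 0.660

Now also conditioning on strong preparation=true:
P(high score | strong preparation) = 0.31×0.66 + 0.53×0.34 = 0.204600 + 0.180200 = 0.384800
Restricting to configurations with easy paper present: 0.53×0.34 = 0.180200.
P(easy paper | high score, strong preparation) = 0.180200 / 0.384800 ≈ 0.468
The drop from 0.660 to 0.468 is the explaining-away (discounting) effect.

P(easy paper | high score) ≈ 0.660; P(easy paper | high score, strong preparation) ≈ 0.468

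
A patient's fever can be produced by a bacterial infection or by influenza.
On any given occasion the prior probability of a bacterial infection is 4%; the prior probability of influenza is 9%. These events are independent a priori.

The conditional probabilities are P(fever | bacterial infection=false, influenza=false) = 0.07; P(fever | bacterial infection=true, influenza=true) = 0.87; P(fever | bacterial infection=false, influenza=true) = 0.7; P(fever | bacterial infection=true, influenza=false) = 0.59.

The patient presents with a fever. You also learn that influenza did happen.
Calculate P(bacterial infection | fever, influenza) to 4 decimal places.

P(fever | influenza) = 0.7×0.96 + 0.87×0.04 = 0.672000 + 0.034800 = 0.706800
The bacterial infection-present share is 0.87×0.04 = 0.034800.
So P(bacterial infection | fever, influenza) = 0.034800/0.706800 ≈ 0.0492.

P(bacterial infection | fever, influenza) ≈ 0.0492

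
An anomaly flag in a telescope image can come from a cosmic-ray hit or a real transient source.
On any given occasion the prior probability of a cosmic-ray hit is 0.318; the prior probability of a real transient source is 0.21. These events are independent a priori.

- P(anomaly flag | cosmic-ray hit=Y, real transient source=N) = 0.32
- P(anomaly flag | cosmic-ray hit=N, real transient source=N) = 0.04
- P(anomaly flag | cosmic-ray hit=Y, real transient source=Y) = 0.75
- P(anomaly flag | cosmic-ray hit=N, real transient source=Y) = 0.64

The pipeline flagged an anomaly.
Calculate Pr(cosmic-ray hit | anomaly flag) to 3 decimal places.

Pr(cosmic-ray hit | anomaly flag) ≈ 0.535

P(anomaly flag) = 0.04×0.682×0.79 + 0.64×0.682×0.21 + 0.32×0.318×0.79 + 0.75×0.318×0.21 = 0.021551 + 0.091661 + 0.080390 + 0.050085 = 0.243687
The cosmic-ray hit-present share is 0.080390 + 0.050085 = 0.130475.
P(cosmic-ray hit | anomaly flag) = 0.130475 / 0.243687 ≈ 0.535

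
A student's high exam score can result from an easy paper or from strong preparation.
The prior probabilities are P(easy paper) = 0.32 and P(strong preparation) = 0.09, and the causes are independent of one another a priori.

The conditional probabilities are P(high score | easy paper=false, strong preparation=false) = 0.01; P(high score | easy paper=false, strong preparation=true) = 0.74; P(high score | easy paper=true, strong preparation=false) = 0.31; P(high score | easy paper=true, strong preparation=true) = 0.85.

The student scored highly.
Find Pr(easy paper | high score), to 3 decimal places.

Pr(easy paper | high score) ≈ 0.690

Numerator (weight on configurations with easy paper): 0.090272 + 0.024480 = 0.114752
Denominator P(high score): 0.01×0.68×0.91 + 0.74×0.68×0.09 + 0.31×0.32×0.91 + 0.85×0.32×0.09 = 0.166228
Posterior = 0.114752 / 0.166228 ≈ 0.690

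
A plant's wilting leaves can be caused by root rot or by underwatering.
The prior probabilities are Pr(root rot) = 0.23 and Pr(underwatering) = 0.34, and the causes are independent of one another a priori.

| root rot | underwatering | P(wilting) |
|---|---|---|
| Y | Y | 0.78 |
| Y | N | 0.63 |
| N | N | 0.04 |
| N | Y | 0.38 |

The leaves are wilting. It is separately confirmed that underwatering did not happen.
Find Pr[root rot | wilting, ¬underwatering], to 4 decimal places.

P(wilting | ¬underwatering) = 0.04×0.77 + 0.63×0.23 = 0.030800 + 0.144900 = 0.175700
Of this, 0.144900 comes from 0.63×0.23 (the root rot=true cases).
So P(root rot | wilting, ¬underwatering) = 0.144900/0.175700 ≈ 0.8247.

Pr[root rot | wilting, ¬underwatering] ≈ 0.8247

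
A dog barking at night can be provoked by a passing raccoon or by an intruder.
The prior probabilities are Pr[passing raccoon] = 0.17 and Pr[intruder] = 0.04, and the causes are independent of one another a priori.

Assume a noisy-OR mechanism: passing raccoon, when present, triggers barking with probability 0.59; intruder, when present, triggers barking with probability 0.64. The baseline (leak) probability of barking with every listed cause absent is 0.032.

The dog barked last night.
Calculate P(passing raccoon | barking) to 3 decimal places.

P(passing raccoon | barking) ≈ 0.689

Under noisy-OR, P(barking | causes) = 1 − (1−0.032)·∏(1−qᵢ) over the active causes.
P(barking) = 0.032×0.83×0.96 + 0.65152×0.83×0.04 + 0.60312×0.17×0.96 + 0.857123×0.17×0.04 = 0.025498 + 0.021630 + 0.098429 + 0.005828 = 0.151385
Restricting to configurations with passing raccoon present: 0.098429 + 0.005828 = 0.104257.
Hence the posterior is 0.104257/0.151385 ≈ 0.689.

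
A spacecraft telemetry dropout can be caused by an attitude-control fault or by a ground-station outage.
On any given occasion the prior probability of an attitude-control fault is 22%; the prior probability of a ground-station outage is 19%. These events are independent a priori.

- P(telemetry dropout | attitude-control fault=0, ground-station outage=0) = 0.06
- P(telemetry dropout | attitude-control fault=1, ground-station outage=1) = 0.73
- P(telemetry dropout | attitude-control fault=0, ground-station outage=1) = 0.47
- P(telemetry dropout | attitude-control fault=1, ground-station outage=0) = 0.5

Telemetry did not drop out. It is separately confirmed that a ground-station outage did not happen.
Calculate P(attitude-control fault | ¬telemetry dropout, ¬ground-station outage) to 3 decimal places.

Sum P(¬telemetry dropout|·) weighted by the priors over both values of attitude-control fault:
  P(¬telemetry dropout | ¬ground-station outage) = 0.94×0.78 + 0.5×0.22
        = 0.733200 + 0.110000 = 0.843200
Configurations with attitude-control fault contribute 0.110000, so
  P(attitude-control fault | ¬telemetry dropout, ¬ground-station outage) = 0.110000 / 0.843200 ≈ 0.130

P(attitude-control fault | ¬telemetry dropout, ¬ground-station outage) ≈ 0.130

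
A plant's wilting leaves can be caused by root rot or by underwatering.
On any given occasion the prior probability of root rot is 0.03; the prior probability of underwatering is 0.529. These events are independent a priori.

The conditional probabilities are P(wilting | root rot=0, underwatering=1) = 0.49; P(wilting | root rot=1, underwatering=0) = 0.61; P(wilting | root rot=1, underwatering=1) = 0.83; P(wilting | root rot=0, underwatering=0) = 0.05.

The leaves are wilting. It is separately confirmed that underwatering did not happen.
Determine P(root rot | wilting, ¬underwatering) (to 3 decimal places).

P(root rot | wilting, ¬underwatering) ≈ 0.274

For the numerator, keep only root rot=true terms: 0.61×0.03 = 0.018300
The normalizing constant is 0.05×0.97 + 0.61×0.03 = 0.066800
Posterior = 0.018300 / 0.066800 ≈ 0.274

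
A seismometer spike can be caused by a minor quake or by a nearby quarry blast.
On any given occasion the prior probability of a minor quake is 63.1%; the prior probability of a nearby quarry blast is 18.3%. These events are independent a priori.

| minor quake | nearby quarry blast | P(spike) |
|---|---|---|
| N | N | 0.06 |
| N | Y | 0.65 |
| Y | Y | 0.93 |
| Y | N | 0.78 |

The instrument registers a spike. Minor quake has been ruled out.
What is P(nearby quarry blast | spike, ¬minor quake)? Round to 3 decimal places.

P(spike | ¬minor quake) = 0.06*0.817 + 0.65*0.183 = 0.049020 + 0.118950 = 0.167970
Of this, 0.118950 comes from 0.65*0.183 (the nearby quarry blast=true cases).
P(nearby quarry blast | spike, ¬minor quake) = 0.118950 / 0.167970 ≈ 0.708

P(nearby quarry blast | spike, ¬minor quake) ≈ 0.708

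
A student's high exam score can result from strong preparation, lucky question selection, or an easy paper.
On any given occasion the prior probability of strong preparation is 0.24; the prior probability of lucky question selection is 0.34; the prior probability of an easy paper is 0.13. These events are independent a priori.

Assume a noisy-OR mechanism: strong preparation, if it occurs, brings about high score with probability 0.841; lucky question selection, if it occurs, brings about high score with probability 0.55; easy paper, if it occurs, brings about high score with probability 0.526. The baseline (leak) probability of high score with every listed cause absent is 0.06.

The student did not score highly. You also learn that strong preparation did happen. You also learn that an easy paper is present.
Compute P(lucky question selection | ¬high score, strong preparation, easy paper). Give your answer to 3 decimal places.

P(lucky question selection | ¬high score, strong preparation, easy paper) ≈ 0.188

Under noisy-OR, P(high score | causes) = 1 − (1−0.06)·∏(1−qᵢ) over the active causes.
For the numerator, keep only lucky question selection=true terms: 0.03188×0.34 = 0.010839
The normalizing constant is 0.070844×0.66 + 0.03188×0.34 = 0.057596
Posterior = 0.010839 / 0.057596 ≈ 0.188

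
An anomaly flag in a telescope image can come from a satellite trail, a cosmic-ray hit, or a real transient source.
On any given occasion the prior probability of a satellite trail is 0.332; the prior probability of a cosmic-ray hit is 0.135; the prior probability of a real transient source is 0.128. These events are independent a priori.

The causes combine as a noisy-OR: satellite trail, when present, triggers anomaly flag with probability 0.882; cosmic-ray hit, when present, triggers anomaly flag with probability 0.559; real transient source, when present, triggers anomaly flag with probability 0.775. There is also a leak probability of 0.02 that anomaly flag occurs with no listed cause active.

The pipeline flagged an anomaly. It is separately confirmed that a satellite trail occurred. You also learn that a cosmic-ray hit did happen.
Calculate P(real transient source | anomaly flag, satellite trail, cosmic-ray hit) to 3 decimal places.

Under noisy-OR, P(anomaly flag | causes) = 1 − (1−0.02)·∏(1−qᵢ) over the active causes.
Weight on real transient source=true, given the evidence: 0.988526*0.128 = 0.126531
Normalizer over all consistent configurations: 0.949003*0.872 + 0.988526*0.128 = 0.954062
P(real transient source | anomaly flag, satellite trail, cosmic-ray hit) = 0.126531/0.954062 ≈ 0.133

P(real transient source | anomaly flag, satellite trail, cosmic-ray hit) ≈ 0.133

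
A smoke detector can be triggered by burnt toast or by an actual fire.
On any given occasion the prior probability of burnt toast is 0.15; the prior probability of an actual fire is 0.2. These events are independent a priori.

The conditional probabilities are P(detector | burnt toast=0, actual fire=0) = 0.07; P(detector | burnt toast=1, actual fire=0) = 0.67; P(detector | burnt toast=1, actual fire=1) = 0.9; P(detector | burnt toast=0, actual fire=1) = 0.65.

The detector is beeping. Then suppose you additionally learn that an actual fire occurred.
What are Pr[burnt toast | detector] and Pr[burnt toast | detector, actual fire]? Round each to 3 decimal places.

Enumerate the 4 (burnt toast, actual fire) configurations and weight by the priors:
  P(detector) = 0.07*0.85*0.8 + 0.65*0.85*0.2 + 0.67*0.15*0.8 + 0.9*0.15*0.2
        = 0.047600 + 0.110500 + 0.080400 + 0.027000 = 0.265500
Configurations with burnt toast contribute 0.107400, so
  P(burnt toast | detector) = 0.107400 / 0.265500 ≈ 0.405

With the extra evidence:
By total probability over both values of burnt toast:
  P(detector | actual fire) = 0.65·0.85 + 0.9·0.15
        = 0.552500 + 0.135000 = 0.687500
The terms with burnt toast present sum to 0.135000, so
  P(burnt toast | detector, actual fire) = 0.135000 / 0.687500 ≈ 0.196
This is intercausal reasoning (explaining away): once actual fire accounts for the detector, burnt toast becomes less likely.

Pr[burnt toast | detector] ≈ 0.405; Pr[burnt toast | detector, actual fire] ≈ 0.196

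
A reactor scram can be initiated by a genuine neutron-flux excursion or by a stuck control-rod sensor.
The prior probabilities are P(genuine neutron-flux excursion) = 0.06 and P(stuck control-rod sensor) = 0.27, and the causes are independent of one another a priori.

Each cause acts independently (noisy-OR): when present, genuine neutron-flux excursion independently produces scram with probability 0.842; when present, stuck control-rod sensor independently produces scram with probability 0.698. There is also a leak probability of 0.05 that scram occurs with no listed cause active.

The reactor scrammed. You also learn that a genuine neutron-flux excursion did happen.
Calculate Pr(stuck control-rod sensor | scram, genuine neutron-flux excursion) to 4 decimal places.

Under noisy-OR, P(scram | causes) = 1 − (1−0.05)·∏(1−qᵢ) over the active causes.
Weight on stuck control-rod sensor=true, given the evidence: 0.95467·0.27 = 0.257761
The normalizing constant is 0.8499·0.73 + 0.95467·0.27 = 0.878188
Posterior = 0.257761 / 0.878188 ≈ 0.2935

Pr(stuck control-rod sensor | scram, genuine neutron-flux excursion) ≈ 0.2935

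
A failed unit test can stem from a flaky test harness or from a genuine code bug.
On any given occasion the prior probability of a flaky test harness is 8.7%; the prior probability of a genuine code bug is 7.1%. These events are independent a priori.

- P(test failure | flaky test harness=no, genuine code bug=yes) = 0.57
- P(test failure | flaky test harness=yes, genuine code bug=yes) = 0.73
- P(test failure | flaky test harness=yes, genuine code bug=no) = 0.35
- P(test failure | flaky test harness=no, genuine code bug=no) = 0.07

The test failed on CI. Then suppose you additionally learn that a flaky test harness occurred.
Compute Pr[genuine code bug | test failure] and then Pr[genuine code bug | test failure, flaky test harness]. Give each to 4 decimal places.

Pr[genuine code bug | test failure] ≈ 0.3211; Pr[genuine code bug | test failure, flaky test harness] ≈ 0.1375

P(test failure) = 0.07*0.913*0.929 + 0.57*0.913*0.071 + 0.35*0.087*0.929 + 0.73*0.087*0.071 = 0.059372 + 0.036949 + 0.028288 + 0.004509 = 0.129118
Of this, 0.041458 comes from 0.036949 + 0.004509 (the genuine code bug=true cases).
So P(genuine code bug | test failure) = 0.041458/0.129118 ≈ 0.3211.

Now condition on the additional information:
By total probability over both values of genuine code bug:
  P(test failure | flaky test harness) = 0.35·0.929 + 0.73·0.071
        = 0.325150 + 0.051830 = 0.376980
Configurations with genuine code bug contribute 0.051830, so
  P(genuine code bug | test failure, flaky test harness) = 0.051830 / 0.376980 ≈ 0.1375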